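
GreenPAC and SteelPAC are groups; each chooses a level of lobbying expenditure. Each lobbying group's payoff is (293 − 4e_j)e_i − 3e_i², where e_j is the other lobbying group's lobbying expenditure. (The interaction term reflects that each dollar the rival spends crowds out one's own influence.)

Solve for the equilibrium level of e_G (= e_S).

29.3

GreenPAC's payoff is (293 − 4e_S)e_G − 3e_G².
∂π/∂e_G = 293 − 4e_S − 6e_G = 0, so e_G = 293/6 − (2/3)e_S.
The game is symmetric, so in equilibrium e_S = e_G: the reaction function gives (5/3)e_G = 293/6, hence e_G = 29.3.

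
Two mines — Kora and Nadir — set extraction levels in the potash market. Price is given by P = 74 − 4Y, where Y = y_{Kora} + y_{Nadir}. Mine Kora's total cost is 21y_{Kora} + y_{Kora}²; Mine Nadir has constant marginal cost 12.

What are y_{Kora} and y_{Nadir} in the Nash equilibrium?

Mine Kora's profit: π = y_{Kora}(74 − 4(y_{Kora} + y_{Nadir})) − 21y_{Kora} − y_{Kora}².
∂π/∂y_{Kora} = 53 − 10y_{Kora} − 4y_{Nadir} = 0, so y_{Kora} = 5.3 − 0.4y_{Nadir}.
For Nadir: ∂π/∂y_{Nadir} = 62 − 8y_{Nadir} − 4y_{Kora} = 0 ⇒ y_{Nadir} = 7.75 − 0.5y_{Kora}.
Solving the two reaction functions simultaneously: (1 − (−0.4)(−0.5))y_{Kora} = 5.3 − 0.4·7.75, so 0.8y_{Kora} = 2.2 and y_{Kora} = 2.75.
Then y_{Nadir} = 7.75 − 0.5·2.75 = 6.375.

2.75, 6.375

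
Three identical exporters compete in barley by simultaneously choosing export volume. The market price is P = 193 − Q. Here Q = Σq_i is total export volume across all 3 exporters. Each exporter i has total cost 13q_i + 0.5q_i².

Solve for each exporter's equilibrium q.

36

A representative exporter's profit is π_i = q_i(193 − Q) − 13q_i − 0.5q_i², with Q = q_i + Σ_{j≠i} q_j.
First-order condition: 180 − 3q_i − Σ_{j≠i} q_j = 0.
With identical exporters, set every q_j = q: then 180 − 3q − 2q = 0, i.e. q = 180/5 = 36.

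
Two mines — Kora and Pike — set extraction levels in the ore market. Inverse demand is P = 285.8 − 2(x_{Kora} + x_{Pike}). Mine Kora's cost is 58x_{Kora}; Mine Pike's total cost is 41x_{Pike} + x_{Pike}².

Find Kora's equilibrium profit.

3847.3992

Mine Kora's profit: π = x_{Kora}(285.8 − 2(x_{Kora} + x_{Pike})) − 58x_{Kora}.
∂π/∂x_{Kora} = 227.8 − 4x_{Kora} − 2x_{Pike} = 0, so x_{Kora} = 56.95 − 0.5x_{Pike}.
For Pike: ∂π/∂x_{Pike} = 244.8 − 6x_{Pike} − 2x_{Kora} = 0 ⇒ x_{Pike} = 40.8 − (1/3)x_{Kora}.
Plugging x_{Pike} into Kora's best response: x_{Kora} = 56.95 − 0.5(40.8 − (1/3)x_{Kora}) ⇒ (5/6)x_{Kora} = 36.55, so x_{Kora} = 43.86.
Then x_{Pike} = 40.8 − (1/3)·43.86 = 26.18.
Price P = 285.8 − 2·70.04 = 145.72.
Kora's profit: (145.72 − 58)·43.86 = 3847.3992.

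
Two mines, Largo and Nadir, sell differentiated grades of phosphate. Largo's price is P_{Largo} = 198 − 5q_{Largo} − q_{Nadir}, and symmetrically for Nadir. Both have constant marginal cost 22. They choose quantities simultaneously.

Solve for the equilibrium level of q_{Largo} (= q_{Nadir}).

16

Mine Largo's profit: π = q_{Largo}(198 − 5q_{Largo} − q_{Nadir}) − 22q_{Largo}.
∂π/∂q_{Largo} = 176 − 10q_{Largo} − q_{Nadir} = 0 ⇒ q_{Largo} = 17.6 − 0.1q_{Nadir}.
Setting q_{Largo} = q_{Nadir} in the reaction function: q_{Largo} = 17.6 − 0.1q_{Largo}, so q_{Largo} = 17.6 / 1.1 = 16.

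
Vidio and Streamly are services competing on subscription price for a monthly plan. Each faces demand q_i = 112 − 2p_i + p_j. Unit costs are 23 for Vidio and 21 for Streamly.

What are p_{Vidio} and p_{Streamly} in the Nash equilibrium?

52.4, 51.6

Vidio's profit: π = (p_{Vidio} − 23)(112 − 2p_{Vidio} + p_{Streamly}).
∂π/∂p_{Vidio} = 158 − 4p_{Vidio} + p_{Streamly} = 0 ⇒ p_{Vidio} = 39.5 + 0.25p_{Streamly}.
Similarly p_{Streamly} = 38.5 + 0.25p_{Vidio}.
Solving the two reaction functions simultaneously: (1 − (0.25)(0.25))p_{Vidio} = 39.5 + 0.25·38.5, so 0.9375p_{Vidio} = 49.125 and p_{Vidio} = 52.4.
Then p_{Streamly} = 38.5 + 0.25·52.4 = 51.6.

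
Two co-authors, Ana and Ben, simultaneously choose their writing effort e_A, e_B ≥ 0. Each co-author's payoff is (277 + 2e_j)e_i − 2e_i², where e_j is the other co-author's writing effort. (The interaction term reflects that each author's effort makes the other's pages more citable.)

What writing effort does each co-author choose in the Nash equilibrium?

Ana's payoff is (277 + 2e_B)e_A − 2e_A².
∂π/∂e_A = 277 + 2e_B − 4e_A = 0, so e_A = 69.25 + 0.5e_B.
By symmetry e_B = e_A; substituting into the reaction function, 0.5e_A = 69.25 and e_A = 138.5.

138.5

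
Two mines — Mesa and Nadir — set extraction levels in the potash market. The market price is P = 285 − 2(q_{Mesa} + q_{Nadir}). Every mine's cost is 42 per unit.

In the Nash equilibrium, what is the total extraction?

Mine Mesa's profit: π = q_{Mesa}(285 − 2(q_{Mesa} + q_{Nadir})) − 42q_{Mesa}.
∂π/∂q_{Mesa} = 243 − 4q_{Mesa} − 2q_{Nadir} = 0, so q_{Mesa} = 60.75 − 0.5q_{Nadir}.
Setting q_{Mesa} = q_{Nadir} in the reaction function: q_{Mesa} = 60.75 − 0.5q_{Mesa}, so q_{Mesa} = 60.75 / 1.5 = 40.5.
Total extraction: 40.5 + 40.5 = 81.

81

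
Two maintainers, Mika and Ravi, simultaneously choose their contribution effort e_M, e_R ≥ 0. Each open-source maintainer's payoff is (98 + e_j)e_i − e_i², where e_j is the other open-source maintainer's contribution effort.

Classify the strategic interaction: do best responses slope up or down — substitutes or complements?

Mika's payoff is (98 + e_R)e_M − e_M².
∂π/∂e_M = 98 + e_R − 2e_M = 0, so e_M = 49 + 0.5e_R.
The best-response slope de_M/de_R = 0.5 > 0: the reaction function is upward-sloping, so the choices are strategic complements.

strategic complements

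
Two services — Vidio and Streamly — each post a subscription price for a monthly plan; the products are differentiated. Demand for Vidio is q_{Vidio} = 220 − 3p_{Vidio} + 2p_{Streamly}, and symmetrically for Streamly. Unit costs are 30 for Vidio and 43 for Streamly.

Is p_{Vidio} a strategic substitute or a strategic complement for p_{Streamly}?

strategic complements

Vidio's profit: π = (p_{Vidio} − 30)(220 − 3p_{Vidio} + 2p_{Streamly}).
∂π/∂p_{Vidio} = 310 − 6p_{Vidio} + 2p_{Streamly} = 0 ⇒ p_{Vidio} = 155/3 + (1/3)p_{Streamly}.
The best-response slope dp_{Vidio}/dp_{Streamly} = 1/3 > 0: the reaction function is upward-sloping, so the choices are strategic complements.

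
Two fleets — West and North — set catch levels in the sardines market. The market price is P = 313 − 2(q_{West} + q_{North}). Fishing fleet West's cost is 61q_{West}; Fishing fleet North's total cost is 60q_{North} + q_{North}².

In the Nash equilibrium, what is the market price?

Fishing fleet West's profit: π = q_{West}(313 − 2(q_{West} + q_{North})) − 61q_{West}.
∂π/∂q_{West} = 252 − 4q_{West} − 2q_{North} = 0, so q_{West} = 63 − 0.5q_{North}.
For North: ∂π/∂q_{North} = 253 − 6q_{North} − 2q_{West} = 0 ⇒ q_{North} = 253/6 − (1/3)q_{West}.
Substituting the second reaction function into the first: q_{West} = 63 − 0.5(253/6 − (1/3)q_{West}), which gives (5/6)q_{West} = 503/12 ⇒ q_{West} = 50.3.
Then q_{North} = 253/6 − (1/3)·50.3 = 25.4.
Equilibrium price: P = 313 − 2·75.7 = 161.6.

161.6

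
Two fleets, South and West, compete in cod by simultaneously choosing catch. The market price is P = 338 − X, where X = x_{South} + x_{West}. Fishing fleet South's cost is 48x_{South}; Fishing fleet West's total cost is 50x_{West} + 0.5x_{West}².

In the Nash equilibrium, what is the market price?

164.4

Fishing fleet South's profit: π = x_{South}(338 − (x_{South} + x_{West})) − 48x_{South}.
∂π/∂x_{South} = 290 − 2x_{South} − x_{West} = 0, so x_{South} = 145 − 0.5x_{West}.
For West: ∂π/∂x_{West} = 288 − 3x_{West} − x_{South} = 0 ⇒ x_{West} = 96 − (1/3)x_{South}.
Substituting the second reaction function into the first: x_{South} = 145 − 0.5(96 − (1/3)x_{South}), which gives (5/6)x_{South} = 97 ⇒ x_{South} = 116.4.
Then x_{West} = 96 − (1/3)·116.4 = 57.2.
Equilibrium price: P = 338 − 173.6 = 164.4.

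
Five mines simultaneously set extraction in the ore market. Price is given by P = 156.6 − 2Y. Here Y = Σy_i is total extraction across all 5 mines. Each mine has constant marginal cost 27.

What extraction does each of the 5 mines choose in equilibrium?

A representative mine's profit is π_i = y_i(156.6 − 2Y) − 27y_i, with Y = y_i + Σ_{j≠i} y_j.
First-order condition: 129.6 − 4y_i − 2Σ_{j≠i} y_j = 0.
With identical mines, set every y_j = y: then 129.6 − 4y − 8y = 0, i.e. y = 129.6/12 = 10.8.

10.8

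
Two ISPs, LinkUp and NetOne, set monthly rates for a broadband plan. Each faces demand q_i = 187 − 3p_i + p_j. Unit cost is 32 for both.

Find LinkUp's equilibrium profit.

LinkUp's profit: π = (p_{LinkUp} − 32)(187 − 3p_{LinkUp} + p_{NetOne}).
∂π/∂p_{LinkUp} = 283 − 6p_{LinkUp} + p_{NetOne} = 0 ⇒ p_{LinkUp} = 283/6 + (1/6)p_{NetOne}.
The game is symmetric, so in equilibrium p_{NetOne} = p_{LinkUp}: the reaction function gives (5/6)p_{LinkUp} = 283/6, hence p_{LinkUp} = 56.6.
q_{LinkUp} = 187 − 3·56.6 + 56.6 = 73.8.
Profit = (56.6 − 32)·73.8 = 1815.48.

1815.48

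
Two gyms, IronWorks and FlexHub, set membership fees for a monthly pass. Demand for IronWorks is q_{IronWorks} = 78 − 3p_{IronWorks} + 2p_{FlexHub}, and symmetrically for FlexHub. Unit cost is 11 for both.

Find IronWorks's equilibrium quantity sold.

50.25

IronWorks's profit: π = (p_{IronWorks} − 11)(78 − 3p_{IronWorks} + 2p_{FlexHub}).
∂π/∂p_{IronWorks} = 111 − 6p_{IronWorks} + 2p_{FlexHub} = 0 ⇒ p_{IronWorks} = 18.5 + (1/3)p_{FlexHub}.
Setting p_{IronWorks} = p_{FlexHub} in the reaction function: p_{IronWorks} = 18.5 + (1/3)p_{IronWorks}, so p_{IronWorks} = 18.5 / (2/3) = 27.75.
q_{IronWorks} = 78 − 3·27.75 + 2·27.75 = 50.25.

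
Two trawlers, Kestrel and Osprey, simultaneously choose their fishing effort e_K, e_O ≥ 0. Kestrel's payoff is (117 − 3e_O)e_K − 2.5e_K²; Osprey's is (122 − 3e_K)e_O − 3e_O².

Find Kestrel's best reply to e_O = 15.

Expanding Kestrel's payoff: 117e_K − 3e_Oe_K − 2.5e_K².
∂π/∂e_K = 117 − 3e_O − 5e_K = 0, so e_K = 23.4 − 0.6e_O.
At e_O = 15: e_K = 23.4 − 0.6·15 = 14.4.

14.4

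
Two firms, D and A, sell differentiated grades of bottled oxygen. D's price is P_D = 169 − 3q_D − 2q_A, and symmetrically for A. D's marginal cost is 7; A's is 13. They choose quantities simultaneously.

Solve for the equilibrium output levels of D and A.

Firm D's profit: π = q_D(169 − 3q_D − 2q_A) − 7q_D.
∂π/∂q_D = 162 − 6q_D − 2q_A = 0 ⇒ q_D = 27 − (1/3)q_A.
Similarly q_A = 26 − (1/3)q_D.
Plugging q_A into D's best response: q_D = 27 − (1/3)(26 − (1/3)q_D) ⇒ (8/9)q_D = 55/3, so q_D = 20.625.
Then q_A = 26 − (1/3)·20.625 = 19.125.

20.625, 19.125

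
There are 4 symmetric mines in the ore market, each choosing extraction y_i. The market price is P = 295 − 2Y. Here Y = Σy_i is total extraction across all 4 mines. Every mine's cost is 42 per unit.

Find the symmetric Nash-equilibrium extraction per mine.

A representative mine's profit is π_i = y_i(295 − 2Y) − 42y_i, with Y = y_i + Σ_{j≠i} y_j.
First-order condition: 253 − 4y_i − 2Σ_{j≠i} y_j = 0.
Imposing symmetry (y_j = y for all j) turns Σ_{j≠i} y_j into 3y, so 253 = 10y and y = 25.3.

25.3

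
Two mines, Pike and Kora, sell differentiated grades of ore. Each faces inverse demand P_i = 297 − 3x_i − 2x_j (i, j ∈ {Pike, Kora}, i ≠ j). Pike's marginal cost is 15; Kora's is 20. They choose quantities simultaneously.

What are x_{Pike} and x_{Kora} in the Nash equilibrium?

Mine Pike's profit: π = x_{Pike}(297 − 3x_{Pike} − 2x_{Kora}) − 15x_{Pike}.
∂π/∂x_{Pike} = 282 − 6x_{Pike} − 2x_{Kora} = 0 ⇒ x_{Pike} = 47 − (1/3)x_{Kora}.
Similarly x_{Kora} = 277/6 − (1/3)x_{Pike}.
Plugging x_{Kora} into Pike's best response: x_{Pike} = 47 − (1/3)(277/6 − (1/3)x_{Pike}) ⇒ (8/9)x_{Pike} = 569/18, so x_{Pike} = 35.5625.
Then x_{Kora} = 277/6 − (1/3)·35.5625 = 34.3125.

35.5625, 34.3125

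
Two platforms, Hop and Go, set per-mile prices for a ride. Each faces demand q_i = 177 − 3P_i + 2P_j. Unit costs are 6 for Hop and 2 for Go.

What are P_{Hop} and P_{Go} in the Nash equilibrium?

48, 46.5

Hop's profit: π = (P_{Hop} − 6)(177 − 3P_{Hop} + 2P_{Go}).
∂π/∂P_{Hop} = 195 − 6P_{Hop} + 2P_{Go} = 0 ⇒ P_{Hop} = 32.5 + (1/3)P_{Go}.
Similarly P_{Go} = 30.5 + (1/3)P_{Hop}.
Plugging P_{Go} into Hop's best response: P_{Hop} = 32.5 + (1/3)(30.5 + (1/3)P_{Hop}) ⇒ (8/9)P_{Hop} = 128/3, so P_{Hop} = 48.
Then P_{Go} = 30.5 + (1/3)·48 = 46.5.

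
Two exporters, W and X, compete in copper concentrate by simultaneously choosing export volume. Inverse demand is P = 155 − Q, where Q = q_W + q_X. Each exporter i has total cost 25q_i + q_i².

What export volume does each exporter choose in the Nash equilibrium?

Exporter W's profit: π = q_W(155 − (q_W + q_X)) − 25q_W − q_W².
∂π/∂q_W = 130 − 4q_W − q_X = 0, so q_W = 32.5 − 0.25q_X.
Setting q_W = q_X in the reaction function: q_W = 32.5 − 0.25q_W, so q_W = 32.5 / 1.25 = 26.

26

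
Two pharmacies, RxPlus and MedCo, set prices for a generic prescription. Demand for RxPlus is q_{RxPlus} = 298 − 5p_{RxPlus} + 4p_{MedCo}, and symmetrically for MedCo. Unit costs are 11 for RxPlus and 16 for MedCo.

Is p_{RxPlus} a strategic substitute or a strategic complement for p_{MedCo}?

strategic complements

RxPlus's profit: π = (p_{RxPlus} − 11)(298 − 5p_{RxPlus} + 4p_{MedCo}).
∂π/∂p_{RxPlus} = 353 − 10p_{RxPlus} + 4p_{MedCo} = 0 ⇒ p_{RxPlus} = 35.3 + 0.4p_{MedCo}.
The best-response slope dp_{RxPlus}/dp_{MedCo} = 0.4 > 0: the reaction function is upward-sloping, so the choices are strategic complements.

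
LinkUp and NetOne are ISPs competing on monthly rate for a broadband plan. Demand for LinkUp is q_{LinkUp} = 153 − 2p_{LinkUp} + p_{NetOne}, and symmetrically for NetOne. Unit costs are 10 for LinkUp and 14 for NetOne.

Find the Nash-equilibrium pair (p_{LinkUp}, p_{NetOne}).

LinkUp's profit: π = (p_{LinkUp} − 10)(153 − 2p_{LinkUp} + p_{NetOne}).
∂π/∂p_{LinkUp} = 173 − 4p_{LinkUp} + p_{NetOne} = 0 ⇒ p_{LinkUp} = 43.25 + 0.25p_{NetOne}.
Similarly p_{NetOne} = 45.25 + 0.25p_{LinkUp}.
Solving the two reaction functions simultaneously: (1 − (0.25)(0.25))p_{LinkUp} = 43.25 + 0.25·45.25, so 0.9375p_{LinkUp} = 54.5625 and p_{LinkUp} = 58.2.
Then p_{NetOne} = 45.25 + 0.25·58.2 = 59.8.

58.2, 59.8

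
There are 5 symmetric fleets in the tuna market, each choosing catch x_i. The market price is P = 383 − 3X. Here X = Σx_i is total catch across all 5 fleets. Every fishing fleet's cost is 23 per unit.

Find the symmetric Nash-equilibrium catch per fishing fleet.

A representative fishing fleet's profit is π_i = x_i(383 − 3X) − 23x_i, with X = x_i + Σ_{j≠i} x_j.
First-order condition: 360 − 6x_i − 3Σ_{j≠i} x_j = 0.
Imposing symmetry (x_j = x for all j) turns Σ_{j≠i} x_j into 4x, so 360 = 18x and x = 20.

20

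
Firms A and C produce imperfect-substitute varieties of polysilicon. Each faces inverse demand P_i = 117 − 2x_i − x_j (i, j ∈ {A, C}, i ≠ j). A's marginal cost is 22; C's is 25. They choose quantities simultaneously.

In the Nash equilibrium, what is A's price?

Firm A's profit: π = x_A(117 − 2x_A − x_C) − 22x_A.
∂π/∂x_A = 95 − 4x_A − x_C = 0 ⇒ x_A = 23.75 − 0.25x_C.
Similarly x_C = 23 − 0.25x_A.
Solving the two reaction functions simultaneously: (1 − (−0.25)(−0.25))x_A = 23.75 − 0.25·23, so 0.9375x_A = 18 and x_A = 19.2.
Then x_C = 23 − 0.25·19.2 = 18.2.
P_A = 117 − 2·19.2 − 18.2 = 60.4.

60.4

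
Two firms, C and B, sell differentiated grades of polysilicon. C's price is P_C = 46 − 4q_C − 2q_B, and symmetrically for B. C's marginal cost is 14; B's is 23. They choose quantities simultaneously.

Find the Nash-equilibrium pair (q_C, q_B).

3.5, 2

Firm C's profit: π = q_C(46 − 4q_C − 2q_B) − 14q_C.
∂π/∂q_C = 32 − 8q_C − 2q_B = 0 ⇒ q_C = 4 − 0.25q_B.
Similarly q_B = 2.875 − 0.25q_C.
Substituting the second reaction function into the first: q_C = 4 − 0.25(2.875 − 0.25q_C), which gives 0.9375q_C = 105/32 ⇒ q_C = 3.5.
Then q_B = 2.875 − 0.25·3.5 = 2.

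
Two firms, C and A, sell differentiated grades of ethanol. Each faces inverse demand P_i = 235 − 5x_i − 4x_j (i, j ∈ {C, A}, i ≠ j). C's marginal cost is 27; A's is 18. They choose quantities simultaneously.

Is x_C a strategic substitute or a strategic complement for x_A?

strategic substitutes

Firm C's profit: π = x_C(235 − 5x_C − 4x_A) − 27x_C.
∂π/∂x_C = 208 − 10x_C − 4x_A = 0 ⇒ x_C = 20.8 − 0.4x_A.
The best-response slope dx_C/dx_A = −0.4 < 0: the reaction function is downward-sloping, so the choices are strategic substitutes.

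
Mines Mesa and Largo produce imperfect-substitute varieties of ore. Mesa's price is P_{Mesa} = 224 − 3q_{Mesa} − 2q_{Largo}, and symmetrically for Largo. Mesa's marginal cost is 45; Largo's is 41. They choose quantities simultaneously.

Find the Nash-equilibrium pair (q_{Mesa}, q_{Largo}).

Mine Mesa's profit: π = q_{Mesa}(224 − 3q_{Mesa} − 2q_{Largo}) − 45q_{Mesa}.
∂π/∂q_{Mesa} = 179 − 6q_{Mesa} − 2q_{Largo} = 0 ⇒ q_{Mesa} = 179/6 − (1/3)q_{Largo}.
Similarly q_{Largo} = 30.5 − (1/3)q_{Mesa}.
Solving the two reaction functions simultaneously: (1 − (−1/3)(−1/3))q_{Mesa} = 179/6 − (1/3)·30.5, so (8/9)q_{Mesa} = 59/3 and q_{Mesa} = 22.125.
Then q_{Largo} = 30.5 − (1/3)·22.125 = 23.125.

22.125, 23.125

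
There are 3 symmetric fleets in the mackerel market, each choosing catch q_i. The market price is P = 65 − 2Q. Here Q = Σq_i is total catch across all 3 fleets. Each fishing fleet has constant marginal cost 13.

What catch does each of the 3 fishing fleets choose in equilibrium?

6.5

A representative fishing fleet's profit is π_i = q_i(65 − 2Q) − 13q_i, with Q = q_i + Σ_{j≠i} q_j.
First-order condition: 52 − 4q_i − 2Σ_{j≠i} q_j = 0.
Imposing symmetry (q_j = q for all j) turns Σ_{j≠i} q_j into 2q, so 52 = 8q and q = 6.5.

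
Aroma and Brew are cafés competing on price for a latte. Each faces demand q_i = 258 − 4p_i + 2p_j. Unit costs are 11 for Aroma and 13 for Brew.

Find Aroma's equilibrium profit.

Aroma's profit: π = (p_{Aroma} − 11)(258 − 4p_{Aroma} + 2p_{Brew}).
∂π/∂p_{Aroma} = 302 − 8p_{Aroma} + 2p_{Brew} = 0 ⇒ p_{Aroma} = 37.75 + 0.25p_{Brew}.
Similarly p_{Brew} = 38.75 + 0.25p_{Aroma}.
Plugging p_{Brew} into Aroma's best response: p_{Aroma} = 37.75 + 0.25(38.75 + 0.25p_{Aroma}) ⇒ 0.9375p_{Aroma} = 47.4375, so p_{Aroma} = 50.6.
Then p_{Brew} = 38.75 + 0.25·50.6 = 51.4.
q_{Aroma} = 258 − 4·50.6 + 2·51.4 = 158.4.
Profit = (50.6 − 11)·158.4 = 6272.64.

6272.64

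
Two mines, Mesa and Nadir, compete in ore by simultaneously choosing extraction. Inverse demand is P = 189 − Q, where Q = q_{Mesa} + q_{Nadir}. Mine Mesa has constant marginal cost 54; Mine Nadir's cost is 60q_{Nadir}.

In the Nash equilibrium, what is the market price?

101

Mine Mesa's profit: π = q_{Mesa}(189 − (q_{Mesa} + q_{Nadir})) − 54q_{Mesa}.
∂π/∂q_{Mesa} = 135 − 2q_{Mesa} − q_{Nadir} = 0, so q_{Mesa} = 67.5 − 0.5q_{Nadir}.
By the same steps for Nadir: q_{Nadir} = 64.5 − 0.5q_{Mesa}.
Plugging q_{Nadir} into Mesa's best response: q_{Mesa} = 67.5 − 0.5(64.5 − 0.5q_{Mesa}) ⇒ 0.75q_{Mesa} = 35.25, so q_{Mesa} = 47.
Then q_{Nadir} = 64.5 − 0.5·47 = 41.
Equilibrium price: P = 189 − 88 = 101.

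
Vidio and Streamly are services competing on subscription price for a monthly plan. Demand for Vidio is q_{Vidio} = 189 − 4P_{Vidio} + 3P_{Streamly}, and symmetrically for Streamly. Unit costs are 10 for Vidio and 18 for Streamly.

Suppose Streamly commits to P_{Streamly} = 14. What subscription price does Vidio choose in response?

33.875

Vidio's profit: π = (P_{Vidio} − 10)(189 − 4P_{Vidio} + 3P_{Streamly}).
∂π/∂P_{Vidio} = 229 − 8P_{Vidio} + 3P_{Streamly} = 0 ⇒ P_{Vidio} = 28.625 + 0.375P_{Streamly}.
At P_{Streamly} = 14: P_{Vidio} = 28.625 + 0.375·14 = 33.875.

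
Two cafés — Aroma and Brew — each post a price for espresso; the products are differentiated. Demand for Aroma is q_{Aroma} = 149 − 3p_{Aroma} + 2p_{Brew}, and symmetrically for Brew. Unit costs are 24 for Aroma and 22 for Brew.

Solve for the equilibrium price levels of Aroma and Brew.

54.875, 54.125

Aroma's profit: π = (p_{Aroma} − 24)(149 − 3p_{Aroma} + 2p_{Brew}).
∂π/∂p_{Aroma} = 221 − 6p_{Aroma} + 2p_{Brew} = 0 ⇒ p_{Aroma} = 221/6 + (1/3)p_{Brew}.
Similarly p_{Brew} = 215/6 + (1/3)p_{Aroma}.
Substituting the second reaction function into the first: p_{Aroma} = 221/6 + (1/3)(215/6 + (1/3)p_{Aroma}), which gives (8/9)p_{Aroma} = 439/9 ⇒ p_{Aroma} = 54.875.
Then p_{Brew} = 215/6 + (1/3)·54.875 = 54.125.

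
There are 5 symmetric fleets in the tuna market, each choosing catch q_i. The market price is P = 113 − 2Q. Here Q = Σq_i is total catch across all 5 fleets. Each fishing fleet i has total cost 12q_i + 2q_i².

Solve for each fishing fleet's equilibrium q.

A representative fishing fleet's profit is π_i = q_i(113 − 2Q) − 12q_i − 2q_i², with Q = q_i + Σ_{j≠i} q_j.
First-order condition: 101 − 8q_i − 2Σ_{j≠i} q_j = 0.
In a symmetric equilibrium every fishing fleet chooses the same q, so Σ_{j≠i} q_j = 4q. The condition becomes 101 − 16q = 0, giving q = 101/16 = 6.3125.

6.3125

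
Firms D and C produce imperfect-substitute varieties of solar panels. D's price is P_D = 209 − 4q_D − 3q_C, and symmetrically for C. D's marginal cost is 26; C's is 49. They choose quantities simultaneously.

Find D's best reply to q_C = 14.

Firm D's profit: π = q_D(209 − 4q_D − 3q_C) − 26q_D.
∂π/∂q_D = 183 − 8q_D − 3q_C = 0 ⇒ q_D = 22.875 − 0.375q_C.
At q_C = 14: q_D = 22.875 − 0.375·14 = 17.625.

17.625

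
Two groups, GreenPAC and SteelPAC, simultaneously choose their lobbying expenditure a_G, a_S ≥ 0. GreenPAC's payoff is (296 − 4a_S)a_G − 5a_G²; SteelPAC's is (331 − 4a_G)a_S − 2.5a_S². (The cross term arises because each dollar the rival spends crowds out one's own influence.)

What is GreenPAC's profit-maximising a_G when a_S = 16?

23.2

Expanding GreenPAC's payoff: 296a_G − 4a_Sa_G − 5a_G².
∂π/∂a_G = 296 − 4a_S − 10a_G = 0, so a_G = 29.6 − 0.4a_S.
At a_S = 16: a_G = 29.6 − 0.4·16 = 23.2.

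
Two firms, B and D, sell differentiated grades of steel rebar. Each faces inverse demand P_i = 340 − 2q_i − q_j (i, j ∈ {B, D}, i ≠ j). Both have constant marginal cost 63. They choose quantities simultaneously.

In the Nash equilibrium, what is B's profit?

6138.32

Firm B's profit: π = q_B(340 − 2q_B − q_D) − 63q_B.
∂π/∂q_B = 277 − 4q_B − q_D = 0 ⇒ q_B = 69.25 − 0.25q_D.
By symmetry q_D = q_B; substituting into the reaction function, 1.25q_B = 69.25 and q_B = 55.4.
P_B = 340 − 2·55.4 − 55.4 = 173.8.
Profit = (173.8 − 63)·55.4 = 6138.32.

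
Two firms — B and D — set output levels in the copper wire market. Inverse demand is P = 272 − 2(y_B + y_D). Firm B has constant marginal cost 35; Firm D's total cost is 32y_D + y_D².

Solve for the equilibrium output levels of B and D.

47.1, 24.3

Firm B's profit: π = y_B(272 − 2(y_B + y_D)) − 35y_B.
∂π/∂y_B = 237 − 4y_B − 2y_D = 0, so y_B = 59.25 − 0.5y_D.
For D: ∂π/∂y_D = 240 − 6y_D − 2y_B = 0 ⇒ y_D = 40 − (1/3)y_B.
Solving the two reaction functions simultaneously: (1 − (−0.5)(−1/3))y_B = 59.25 − 0.5·40, so (5/6)y_B = 39.25 and y_B = 47.1.
Then y_D = 40 − (1/3)·47.1 = 24.3.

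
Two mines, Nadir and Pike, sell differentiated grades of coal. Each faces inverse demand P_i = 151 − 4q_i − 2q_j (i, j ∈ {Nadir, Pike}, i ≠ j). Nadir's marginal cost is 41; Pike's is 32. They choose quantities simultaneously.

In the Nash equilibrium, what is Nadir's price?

Mine Nadir's profit: π = q_{Nadir}(151 − 4q_{Nadir} − 2q_{Pike}) − 41q_{Nadir}.
∂π/∂q_{Nadir} = 110 − 8q_{Nadir} − 2q_{Pike} = 0 ⇒ q_{Nadir} = 13.75 − 0.25q_{Pike}.
Similarly q_{Pike} = 14.875 − 0.25q_{Nadir}.
Substituting the second reaction function into the first: q_{Nadir} = 13.75 − 0.25(14.875 − 0.25q_{Nadir}), which gives 0.9375q_{Nadir} = 321/32 ⇒ q_{Nadir} = 10.7.
Then q_{Pike} = 14.875 − 0.25·10.7 = 12.2.
P_{Nadir} = 151 − 4·10.7 − 2·12.2 = 83.8.

83.8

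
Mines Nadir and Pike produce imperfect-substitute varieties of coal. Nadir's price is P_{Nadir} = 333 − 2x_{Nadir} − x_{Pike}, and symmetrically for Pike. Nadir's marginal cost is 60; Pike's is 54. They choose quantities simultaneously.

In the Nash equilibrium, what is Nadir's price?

168.4

Mine Nadir's profit: π = x_{Nadir}(333 − 2x_{Nadir} − x_{Pike}) − 60x_{Nadir}.
∂π/∂x_{Nadir} = 273 − 4x_{Nadir} − x_{Pike} = 0 ⇒ x_{Nadir} = 68.25 − 0.25x_{Pike}.
Similarly x_{Pike} = 69.75 − 0.25x_{Nadir}.
Plugging x_{Pike} into Nadir's best response: x_{Nadir} = 68.25 − 0.25(69.75 − 0.25x_{Nadir}) ⇒ 0.9375x_{Nadir} = 50.8125, so x_{Nadir} = 54.2.
Then x_{Pike} = 69.75 − 0.25·54.2 = 56.2.
P_{Nadir} = 333 − 2·54.2 − 56.2 = 168.4.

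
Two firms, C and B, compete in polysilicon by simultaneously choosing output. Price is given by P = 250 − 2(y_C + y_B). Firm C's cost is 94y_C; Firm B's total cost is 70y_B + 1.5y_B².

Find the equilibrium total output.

47.5

Firm C's profit: π = y_C(250 − 2(y_C + y_B)) − 94y_C.
∂π/∂y_C = 156 − 4y_C − 2y_B = 0, so y_C = 39 − 0.5y_B.
For B: ∂π/∂y_B = 180 − 7y_B − 2y_C = 0 ⇒ y_B = 180/7 − (2/7)y_C.
Plugging y_B into C's best response: y_C = 39 − 0.5(180/7 − (2/7)y_C) ⇒ (6/7)y_C = 183/7, so y_C = 30.5.
Then y_B = 180/7 − (2/7)·30.5 = 17.
Total output: 30.5 + 17 = 47.5.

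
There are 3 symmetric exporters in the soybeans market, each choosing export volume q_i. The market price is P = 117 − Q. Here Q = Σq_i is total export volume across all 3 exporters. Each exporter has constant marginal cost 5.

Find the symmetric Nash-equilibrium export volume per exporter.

28

A representative exporter's profit is π_i = q_i(117 − Q) − 5q_i, with Q = q_i + Σ_{j≠i} q_j.
First-order condition: 112 − 2q_i − Σ_{j≠i} q_j = 0.
With identical exporters, set every q_j = q: then 112 − 2q − 2q = 0, i.e. q = 112/4 = 28.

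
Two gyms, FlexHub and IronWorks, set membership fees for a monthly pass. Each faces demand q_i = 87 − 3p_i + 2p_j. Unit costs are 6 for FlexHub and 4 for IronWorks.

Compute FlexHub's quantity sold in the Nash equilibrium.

59.625

FlexHub's profit: π = (p_{FlexHub} − 6)(87 − 3p_{FlexHub} + 2p_{IronWorks}).
∂π/∂p_{FlexHub} = 105 − 6p_{FlexHub} + 2p_{IronWorks} = 0 ⇒ p_{FlexHub} = 17.5 + (1/3)p_{IronWorks}.
Similarly p_{IronWorks} = 16.5 + (1/3)p_{FlexHub}.
Solving the two reaction functions simultaneously: (1 − (1/3)(1/3))p_{FlexHub} = 17.5 + (1/3)·16.5, so (8/9)p_{FlexHub} = 23 and p_{FlexHub} = 25.875.
Then p_{IronWorks} = 16.5 + (1/3)·25.875 = 25.125.
q_{FlexHub} = 87 − 3·25.875 + 2·25.125 = 59.625.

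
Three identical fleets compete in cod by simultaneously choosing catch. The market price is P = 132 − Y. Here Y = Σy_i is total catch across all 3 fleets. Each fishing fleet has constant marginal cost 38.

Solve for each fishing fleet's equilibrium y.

A representative fishing fleet's profit is π_i = y_i(132 − Y) − 38y_i, with Y = y_i + Σ_{j≠i} y_j.
First-order condition: 94 − 2y_i − Σ_{j≠i} y_j = 0.
In a symmetric equilibrium every fishing fleet chooses the same y, so Σ_{j≠i} y_j = 2y. The condition becomes 94 − 4y = 0, giving y = 94/4 = 23.5.

23.5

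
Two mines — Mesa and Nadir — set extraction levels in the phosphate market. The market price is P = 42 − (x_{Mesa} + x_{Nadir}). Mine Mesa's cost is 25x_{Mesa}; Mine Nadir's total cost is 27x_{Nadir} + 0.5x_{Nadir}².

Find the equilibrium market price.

32.2

Mine Mesa's profit: π = x_{Mesa}(42 − (x_{Mesa} + x_{Nadir})) − 25x_{Mesa}.
∂π/∂x_{Mesa} = 17 − 2x_{Mesa} − x_{Nadir} = 0, so x_{Mesa} = 8.5 − 0.5x_{Nadir}.
For Nadir: ∂π/∂x_{Nadir} = 15 − 3x_{Nadir} − x_{Mesa} = 0 ⇒ x_{Nadir} = 5 − (1/3)x_{Mesa}.
Plugging x_{Nadir} into Mesa's best response: x_{Mesa} = 8.5 − 0.5(5 − (1/3)x_{Mesa}) ⇒ (5/6)x_{Mesa} = 6, so x_{Mesa} = 7.2.
Then x_{Nadir} = 5 − (1/3)·7.2 = 2.6.
Equilibrium price: P = 42 − 9.8 = 32.2.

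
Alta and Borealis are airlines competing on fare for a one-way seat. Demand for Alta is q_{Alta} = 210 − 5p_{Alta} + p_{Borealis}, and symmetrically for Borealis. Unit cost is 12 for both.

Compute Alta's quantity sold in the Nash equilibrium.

Alta's profit: π = (p_{Alta} − 12)(210 − 5p_{Alta} + p_{Borealis}).
∂π/∂p_{Alta} = 270 − 10p_{Alta} + p_{Borealis} = 0 ⇒ p_{Alta} = 27 + 0.1p_{Borealis}.
Setting p_{Alta} = p_{Borealis} in the reaction function: p_{Alta} = 27 + 0.1p_{Alta}, so p_{Alta} = 27 / 0.9 = 30.
q_{Alta} = 210 − 5·30 + 30 = 90.

90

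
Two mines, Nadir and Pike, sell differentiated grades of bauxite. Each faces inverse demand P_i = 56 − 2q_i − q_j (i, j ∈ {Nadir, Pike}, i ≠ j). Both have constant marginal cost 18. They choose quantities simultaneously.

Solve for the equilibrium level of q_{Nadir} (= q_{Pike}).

7.6

Mine Nadir's profit: π = q_{Nadir}(56 − 2q_{Nadir} − q_{Pike}) − 18q_{Nadir}.
∂π/∂q_{Nadir} = 38 − 4q_{Nadir} − q_{Pike} = 0 ⇒ q_{Nadir} = 9.5 − 0.25q_{Pike}.
The game is symmetric, so in equilibrium q_{Pike} = q_{Nadir}: the reaction function gives 1.25q_{Nadir} = 9.5, hence q_{Nadir} = 7.6.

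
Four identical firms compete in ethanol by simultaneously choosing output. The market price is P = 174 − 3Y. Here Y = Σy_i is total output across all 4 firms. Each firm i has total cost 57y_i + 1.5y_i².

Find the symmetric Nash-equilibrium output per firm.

6.5

A representative firm's profit is π_i = y_i(174 − 3Y) − 57y_i − 1.5y_i², with Y = y_i + Σ_{j≠i} y_j.
First-order condition: 117 − 9y_i − 3Σ_{j≠i} y_j = 0.
In a symmetric equilibrium every firm chooses the same y, so Σ_{j≠i} y_j = 3y. The condition becomes 117 − 18y = 0, giving y = 117/18 = 6.5.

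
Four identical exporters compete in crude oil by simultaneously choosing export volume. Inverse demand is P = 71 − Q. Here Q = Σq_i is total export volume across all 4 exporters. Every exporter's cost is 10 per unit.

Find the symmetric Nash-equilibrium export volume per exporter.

12.2

A representative exporter's profit is π_i = q_i(71 − Q) − 10q_i, with Q = q_i + Σ_{j≠i} q_j.
First-order condition: 61 − 2q_i − Σ_{j≠i} q_j = 0.
In a symmetric equilibrium every exporter chooses the same q, so Σ_{j≠i} q_j = 3q. The condition becomes 61 − 5q = 0, giving q = 61/5 = 12.2.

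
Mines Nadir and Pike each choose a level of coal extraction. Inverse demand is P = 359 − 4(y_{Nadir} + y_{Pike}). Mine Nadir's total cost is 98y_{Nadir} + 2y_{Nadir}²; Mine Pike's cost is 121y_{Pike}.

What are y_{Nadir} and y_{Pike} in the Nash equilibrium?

Mine Nadir's profit: π = y_{Nadir}(359 − 4(y_{Nadir} + y_{Pike})) − 98y_{Nadir} − 2y_{Nadir}².
∂π/∂y_{Nadir} = 261 − 12y_{Nadir} − 4y_{Pike} = 0, so y_{Nadir} = 21.75 − (1/3)y_{Pike}.
For Pike: ∂π/∂y_{Pike} = 238 − 8y_{Pike} − 4y_{Nadir} = 0 ⇒ y_{Pike} = 29.75 − 0.5y_{Nadir}.
Substituting the second reaction function into the first: y_{Nadir} = 21.75 − (1/3)(29.75 − 0.5y_{Nadir}), which gives (5/6)y_{Nadir} = 71/6 ⇒ y_{Nadir} = 14.2.
Then y_{Pike} = 29.75 − 0.5·14.2 = 22.65.

14.2, 22.65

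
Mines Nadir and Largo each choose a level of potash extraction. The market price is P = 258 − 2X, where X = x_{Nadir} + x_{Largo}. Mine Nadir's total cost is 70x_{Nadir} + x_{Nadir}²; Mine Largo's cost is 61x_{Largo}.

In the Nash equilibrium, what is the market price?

Mine Nadir's profit: π = x_{Nadir}(258 − 2(x_{Nadir} + x_{Largo})) − 70x_{Nadir} − x_{Nadir}².
∂π/∂x_{Nadir} = 188 − 6x_{Nadir} − 2x_{Largo} = 0, so x_{Nadir} = 94/3 − (1/3)x_{Largo}.
For Largo: ∂π/∂x_{Largo} = 197 − 4x_{Largo} − 2x_{Nadir} = 0 ⇒ x_{Largo} = 49.25 − 0.5x_{Nadir}.
Solving the two reaction functions simultaneously: (1 − (−1/3)(−0.5))x_{Nadir} = 94/3 − (1/3)·49.25, so (5/6)x_{Nadir} = 179/12 and x_{Nadir} = 17.9.
Then x_{Largo} = 49.25 − 0.5·17.9 = 40.3.
Equilibrium price: P = 258 − 2·58.2 = 141.6.

141.6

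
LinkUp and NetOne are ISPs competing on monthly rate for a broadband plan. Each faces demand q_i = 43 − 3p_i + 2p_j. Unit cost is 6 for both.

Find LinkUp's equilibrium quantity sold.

LinkUp's profit: π = (p_{LinkUp} − 6)(43 − 3p_{LinkUp} + 2p_{NetOne}).
∂π/∂p_{LinkUp} = 61 − 6p_{LinkUp} + 2p_{NetOne} = 0 ⇒ p_{LinkUp} = 61/6 + (1/3)p_{NetOne}.
Setting p_{LinkUp} = p_{NetOne} in the reaction function: p_{LinkUp} = 61/6 + (1/3)p_{LinkUp}, so p_{LinkUp} = (61/6) / (2/3) = 15.25.
q_{LinkUp} = 43 − 3·15.25 + 2·15.25 = 27.75.

27.75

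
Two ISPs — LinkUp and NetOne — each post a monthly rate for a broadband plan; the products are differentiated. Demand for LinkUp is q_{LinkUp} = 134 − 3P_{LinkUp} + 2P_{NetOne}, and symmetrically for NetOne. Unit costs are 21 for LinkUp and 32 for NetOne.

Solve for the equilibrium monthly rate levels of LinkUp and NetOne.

51.3125, 55.4375

LinkUp's profit: π = (P_{LinkUp} − 21)(134 − 3P_{LinkUp} + 2P_{NetOne}).
∂π/∂P_{LinkUp} = 197 − 6P_{LinkUp} + 2P_{NetOne} = 0 ⇒ P_{LinkUp} = 197/6 + (1/3)P_{NetOne}.
Similarly P_{NetOne} = 115/3 + (1/3)P_{LinkUp}.
Solving the two reaction functions simultaneously: (1 − (1/3)(1/3))P_{LinkUp} = 197/6 + (1/3)·(115/3), so (8/9)P_{LinkUp} = 821/18 and P_{LinkUp} = 51.3125.
Then P_{NetOne} = 115/3 + (1/3)·51.3125 = 55.4375.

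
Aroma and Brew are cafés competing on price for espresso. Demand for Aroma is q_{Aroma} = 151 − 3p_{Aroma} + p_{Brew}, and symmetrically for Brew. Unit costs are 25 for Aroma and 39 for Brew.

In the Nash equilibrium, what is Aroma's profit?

Aroma's profit: π = (p_{Aroma} − 25)(151 − 3p_{Aroma} + p_{Brew}).
∂π/∂p_{Aroma} = 226 − 6p_{Aroma} + p_{Brew} = 0 ⇒ p_{Aroma} = 113/3 + (1/6)p_{Brew}.
Similarly p_{Brew} = 134/3 + (1/6)p_{Aroma}.
Solving the two reaction functions simultaneously: (1 − (1/6)(1/6))p_{Aroma} = 113/3 + (1/6)·(134/3), so (35/36)p_{Aroma} = 406/9 and p_{Aroma} = 46.4.
Then p_{Brew} = 134/3 + (1/6)·46.4 = 52.4.
q_{Aroma} = 151 − 3·46.4 + 52.4 = 64.2.
Profit = (46.4 − 25)·64.2 = 1373.88.

1373.88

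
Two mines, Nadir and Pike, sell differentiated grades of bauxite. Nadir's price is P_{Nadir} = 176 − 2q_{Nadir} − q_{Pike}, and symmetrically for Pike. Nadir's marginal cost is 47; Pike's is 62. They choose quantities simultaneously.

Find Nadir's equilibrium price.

100.6

Mine Nadir's profit: π = q_{Nadir}(176 − 2q_{Nadir} − q_{Pike}) − 47q_{Nadir}.
∂π/∂q_{Nadir} = 129 − 4q_{Nadir} − q_{Pike} = 0 ⇒ q_{Nadir} = 32.25 − 0.25q_{Pike}.
Similarly q_{Pike} = 28.5 − 0.25q_{Nadir}.
Solving the two reaction functions simultaneously: (1 − (−0.25)(−0.25))q_{Nadir} = 32.25 − 0.25·28.5, so 0.9375q_{Nadir} = 25.125 and q_{Nadir} = 26.8.
Then q_{Pike} = 28.5 − 0.25·26.8 = 21.8.
P_{Nadir} = 176 − 2·26.8 − 21.8 = 100.6.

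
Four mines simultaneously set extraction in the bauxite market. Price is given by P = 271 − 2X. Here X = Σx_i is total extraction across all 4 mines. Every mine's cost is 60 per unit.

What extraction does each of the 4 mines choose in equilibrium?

A representative mine's profit is π_i = x_i(271 − 2X) − 60x_i, with X = x_i + Σ_{j≠i} x_j.
First-order condition: 211 − 4x_i − 2Σ_{j≠i} x_j = 0.
Imposing symmetry (x_j = x for all j) turns Σ_{j≠i} x_j into 3x, so 211 = 10x and x = 21.1.

21.1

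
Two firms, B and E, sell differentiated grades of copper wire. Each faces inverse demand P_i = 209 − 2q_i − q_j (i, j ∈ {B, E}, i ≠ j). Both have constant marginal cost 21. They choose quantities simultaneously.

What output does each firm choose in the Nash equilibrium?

Firm B's profit: π = q_B(209 − 2q_B − q_E) − 21q_B.
∂π/∂q_B = 188 − 4q_B − q_E = 0 ⇒ q_B = 47 − 0.25q_E.
By symmetry q_E = q_B; substituting into the reaction function, 1.25q_B = 47 and q_B = 37.6.

37.6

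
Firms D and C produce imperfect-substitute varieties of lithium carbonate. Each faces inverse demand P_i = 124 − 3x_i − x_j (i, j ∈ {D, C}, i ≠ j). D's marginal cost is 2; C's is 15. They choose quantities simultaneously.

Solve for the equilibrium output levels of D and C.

Firm D's profit: π = x_D(124 − 3x_D − x_C) − 2x_D.
∂π/∂x_D = 122 − 6x_D − x_C = 0 ⇒ x_D = 61/3 − (1/6)x_C.
Similarly x_C = 109/6 − (1/6)x_D.
Substituting the second reaction function into the first: x_D = 61/3 − (1/6)(109/6 − (1/6)x_D), which gives (35/36)x_D = 623/36 ⇒ x_D = 17.8.
Then x_C = 109/6 − (1/6)·17.8 = 15.2.

17.8, 15.2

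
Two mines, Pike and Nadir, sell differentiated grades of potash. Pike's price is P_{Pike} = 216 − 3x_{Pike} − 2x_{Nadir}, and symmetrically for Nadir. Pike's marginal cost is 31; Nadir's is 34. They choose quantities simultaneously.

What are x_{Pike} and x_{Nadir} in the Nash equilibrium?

Mine Pike's profit: π = x_{Pike}(216 − 3x_{Pike} − 2x_{Nadir}) − 31x_{Pike}.
∂π/∂x_{Pike} = 185 − 6x_{Pike} − 2x_{Nadir} = 0 ⇒ x_{Pike} = 185/6 − (1/3)x_{Nadir}.
Similarly x_{Nadir} = 91/3 − (1/3)x_{Pike}.
Plugging x_{Nadir} into Pike's best response: x_{Pike} = 185/6 − (1/3)(91/3 − (1/3)x_{Pike}) ⇒ (8/9)x_{Pike} = 373/18, so x_{Pike} = 23.3125.
Then x_{Nadir} = 91/3 − (1/3)·23.3125 = 22.5625.

23.3125, 22.5625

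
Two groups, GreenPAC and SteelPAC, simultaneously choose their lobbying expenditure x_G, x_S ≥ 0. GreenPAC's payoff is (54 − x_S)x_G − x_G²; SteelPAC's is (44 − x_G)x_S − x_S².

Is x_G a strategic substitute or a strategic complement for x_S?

Expanding GreenPAC's payoff: 54x_G − x_Sx_G − x_G².
∂π/∂x_G = 54 − x_S − 2x_G = 0, so x_G = 27 − 0.5x_S.
The best-response slope dx_G/dx_S = −0.5 < 0: the reaction function is downward-sloping, so the choices are strategic substitutes.

strategic substitutes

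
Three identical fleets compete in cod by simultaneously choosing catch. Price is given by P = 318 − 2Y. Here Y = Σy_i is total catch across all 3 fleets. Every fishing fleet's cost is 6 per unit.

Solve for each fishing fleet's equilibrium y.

A representative fishing fleet's profit is π_i = y_i(318 − 2Y) − 6y_i, with Y = y_i + Σ_{j≠i} y_j.
First-order condition: 312 − 4y_i − 2Σ_{j≠i} y_j = 0.
Imposing symmetry (y_j = y for all j) turns Σ_{j≠i} y_j into 2y, so 312 = 8y and y = 39.

39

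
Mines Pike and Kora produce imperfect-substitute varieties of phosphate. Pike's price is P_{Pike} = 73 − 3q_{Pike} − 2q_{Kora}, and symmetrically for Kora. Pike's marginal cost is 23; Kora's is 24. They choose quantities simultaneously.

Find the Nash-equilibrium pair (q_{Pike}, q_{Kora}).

Mine Pike's profit: π = q_{Pike}(73 − 3q_{Pike} − 2q_{Kora}) − 23q_{Pike}.
∂π/∂q_{Pike} = 50 − 6q_{Pike} − 2q_{Kora} = 0 ⇒ q_{Pike} = 25/3 − (1/3)q_{Kora}.
Similarly q_{Kora} = 49/6 − (1/3)q_{Pike}.
Substituting the second reaction function into the first: q_{Pike} = 25/3 − (1/3)(49/6 − (1/3)q_{Pike}), which gives (8/9)q_{Pike} = 101/18 ⇒ q_{Pike} = 6.3125.
Then q_{Kora} = 49/6 − (1/3)·6.3125 = 6.0625.

6.3125, 6.0625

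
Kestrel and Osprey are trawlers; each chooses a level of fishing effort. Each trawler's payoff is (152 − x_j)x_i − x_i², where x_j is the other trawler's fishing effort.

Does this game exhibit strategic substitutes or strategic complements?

Kestrel's payoff is (152 − x_O)x_K − x_K².
∂π/∂x_K = 152 − x_O − 2x_K = 0, so x_K = 76 − 0.5x_O.
The best-response slope dx_K/dx_O = −0.5 < 0: the reaction function is downward-sloping, so the choices are strategic substitutes.

strategic substitutes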